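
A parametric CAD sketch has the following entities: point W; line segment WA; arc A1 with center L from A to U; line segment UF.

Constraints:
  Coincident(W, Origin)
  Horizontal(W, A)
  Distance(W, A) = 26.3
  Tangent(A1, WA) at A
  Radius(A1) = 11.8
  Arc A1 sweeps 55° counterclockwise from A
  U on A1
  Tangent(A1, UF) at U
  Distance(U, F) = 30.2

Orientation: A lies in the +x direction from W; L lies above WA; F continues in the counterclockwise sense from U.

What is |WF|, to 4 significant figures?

61.04

W is at the origin; W and A share the same y with |WA| = 26.3 and A on the +x side, so A = (26.30, 0.000). Tangency of A1 to WA means the radius LA is perpendicular to WA, so L = A + (0, 11.8) = (26.30, 11.80). On A1, A sits at bearing -90° from L; a 55° counterclockwise sweep puts U at bearing -35°, so U = L + 11.8·(cos -35°, sin -35°) = (35.97, 5.032). The tangent condition forces LU to be normal to UF, so UF runs along (−sin -35°, cos -35°); with |UF| = 30.2, F = (53.29, 29.77). Then |WF| = |F − W| = 61.04.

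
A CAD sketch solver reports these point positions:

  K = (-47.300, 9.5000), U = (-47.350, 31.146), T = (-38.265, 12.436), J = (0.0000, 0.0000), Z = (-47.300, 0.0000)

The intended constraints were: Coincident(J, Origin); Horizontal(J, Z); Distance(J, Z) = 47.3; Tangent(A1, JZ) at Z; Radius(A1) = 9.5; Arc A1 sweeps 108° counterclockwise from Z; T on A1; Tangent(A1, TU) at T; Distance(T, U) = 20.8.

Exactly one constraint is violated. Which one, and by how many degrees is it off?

Tangent(A1, TU) at T — off by 7.90°.

J = (0.00, 0.00) ✓; J.y = 0.00, Z.y = 0.00 ✓; |JZ| = 47.30 ✓; ∠(KZ, ZJ) = 90.00° ✓; |KZ| = 9.500 ✓; bearing(K→T) − bearing(K→Z) = 108.0° ✓; |KT| = 9.500 ✓; ∠(KT, TU) = 82.10° ✗; |TU| = 20.80 ✓.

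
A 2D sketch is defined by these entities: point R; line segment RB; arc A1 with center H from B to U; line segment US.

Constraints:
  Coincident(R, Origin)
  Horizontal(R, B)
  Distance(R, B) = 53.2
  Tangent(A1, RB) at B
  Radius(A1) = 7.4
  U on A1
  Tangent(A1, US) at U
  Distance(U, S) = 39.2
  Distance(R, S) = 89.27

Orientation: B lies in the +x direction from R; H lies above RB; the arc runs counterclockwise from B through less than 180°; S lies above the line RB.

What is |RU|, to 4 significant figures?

59.27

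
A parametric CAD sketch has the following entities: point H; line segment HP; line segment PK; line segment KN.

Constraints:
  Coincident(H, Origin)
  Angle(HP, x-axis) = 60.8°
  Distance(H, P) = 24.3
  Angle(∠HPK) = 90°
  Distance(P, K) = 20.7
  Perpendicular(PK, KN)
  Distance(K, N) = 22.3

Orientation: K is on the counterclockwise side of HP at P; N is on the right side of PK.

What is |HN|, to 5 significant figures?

50.991

H is at the origin; HP runs at 60.8° with length 24.3, so P = 24.3·(cos 60.8°, sin 60.8°) = (11.855, 21.212). ∠HPK = 90.0°, so PK runs at 60.8° + (180° − 90.0°) = 150.80° from the x-axis; with |PK| = 20.7, K = P + 20.7·(cos 150.80°, sin 150.80°) = (-6.2145, 31.311). PK ⟂ KN; with |KN| = 22.3 on the right of PK, N = K + 22.3·(0.48786, 0.87292) = (4.6648, 50.777). Then |HN| = |N − H| = 50.991.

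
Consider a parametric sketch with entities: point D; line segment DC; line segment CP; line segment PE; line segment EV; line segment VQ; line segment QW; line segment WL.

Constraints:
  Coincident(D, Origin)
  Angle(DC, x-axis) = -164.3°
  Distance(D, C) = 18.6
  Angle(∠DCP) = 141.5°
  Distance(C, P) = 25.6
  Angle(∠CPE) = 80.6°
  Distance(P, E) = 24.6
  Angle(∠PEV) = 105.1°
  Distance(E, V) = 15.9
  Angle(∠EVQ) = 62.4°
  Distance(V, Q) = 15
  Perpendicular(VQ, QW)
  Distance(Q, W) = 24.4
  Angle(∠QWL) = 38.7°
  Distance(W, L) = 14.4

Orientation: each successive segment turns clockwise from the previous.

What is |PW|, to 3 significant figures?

22.6

D is at the origin; DC runs at -164.3° with length 18.6, so C = (-17.9, -5.03). ∠DCP = 141.5° gives CP at 157° from the x-axis; with |CP| = 25.6, P = (-41.5, 4.89). ∠CPE = 80.6° gives PE at 57.8° from the x-axis; with |PE| = 24.6, E = (-28.4, 25.7). ∠PEV = 105.1° gives EV at -17.1° from the x-axis; with |EV| = 15.9, V = (-13.2, 21.0). ∠EVQ = 62.4° gives VQ at -135° from the x-axis; with |VQ| = 15.0, Q = (-23.8, 10.4). VQ ⟂ QW, so QW runs at 135°; with |QW| = 24.4, W = (-41.1, 27.5). Then |PW| = |W − P| = 22.6.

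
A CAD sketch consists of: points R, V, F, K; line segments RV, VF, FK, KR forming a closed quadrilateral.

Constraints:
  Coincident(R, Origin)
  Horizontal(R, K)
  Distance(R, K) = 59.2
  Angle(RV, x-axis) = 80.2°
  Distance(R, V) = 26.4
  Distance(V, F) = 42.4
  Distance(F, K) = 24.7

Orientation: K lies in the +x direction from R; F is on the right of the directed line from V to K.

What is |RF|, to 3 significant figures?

35.0

R is at the origin; R and K share the same y with |RK| = 59.2 and K in +x, so K = (59.2, 0). RV runs at 80.2° with |RV| = 26.4, so V = (4.49, 26.0). F is determined by |VF| = 42.4 and |FK| = 24.7 together: it lies at the intersection of circle(V, 42.4) and circle(K, 24.7). With |VK| = 60.6, the foot of the radical line on VK is 40.1 from V and the perpendicular offset is √(42.4² − 40.1²) = 13.8. Taking the right-of-VK solution: F = (34.8, -3.66).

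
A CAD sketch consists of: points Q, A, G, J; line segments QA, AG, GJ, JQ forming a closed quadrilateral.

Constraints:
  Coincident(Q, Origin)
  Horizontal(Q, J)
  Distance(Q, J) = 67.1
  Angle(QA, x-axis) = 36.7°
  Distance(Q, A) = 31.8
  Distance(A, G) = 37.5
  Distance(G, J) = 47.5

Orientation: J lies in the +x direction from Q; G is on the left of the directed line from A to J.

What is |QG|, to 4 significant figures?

69.15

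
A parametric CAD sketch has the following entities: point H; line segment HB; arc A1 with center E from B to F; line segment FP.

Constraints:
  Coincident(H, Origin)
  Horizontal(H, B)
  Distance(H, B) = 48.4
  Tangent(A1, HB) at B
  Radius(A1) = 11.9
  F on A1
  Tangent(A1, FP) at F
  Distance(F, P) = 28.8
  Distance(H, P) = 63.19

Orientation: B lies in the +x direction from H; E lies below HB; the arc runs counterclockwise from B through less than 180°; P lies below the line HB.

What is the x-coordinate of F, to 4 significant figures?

37.12

Checks: |EF| = 11.90 ✓; ∠(EF, FP) = 90.00° ✓; |FP| = 28.80 ✓; |HP| = 63.19 ✓.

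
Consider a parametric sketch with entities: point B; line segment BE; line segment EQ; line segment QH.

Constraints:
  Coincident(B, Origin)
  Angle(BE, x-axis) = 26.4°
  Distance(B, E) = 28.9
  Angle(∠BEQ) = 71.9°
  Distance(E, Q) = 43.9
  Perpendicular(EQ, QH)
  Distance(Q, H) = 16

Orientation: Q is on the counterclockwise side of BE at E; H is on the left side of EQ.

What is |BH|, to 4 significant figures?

36.76

B is at the origin; BE runs at 26.4° with length 28.9, so E = 28.9·(cos 26.4°, sin 26.4°) = (25.89, 12.85). ∠BEQ = 71.9°, so EQ runs at 26.4° + (180° − 71.9°) = 134.5° from the x-axis; with |EQ| = 43.9, Q = E + 43.9·(cos 134.5°, sin 134.5°) = (-4.884, 44.16). The perpendicularity gives QH at right angles to EQ; with |QH| = 16.0 on the left of EQ, H = Q + 16.0·(-0.7133, -0.7009) = (-16.30, 32.95). Then |BH| = |H − B| = 36.76.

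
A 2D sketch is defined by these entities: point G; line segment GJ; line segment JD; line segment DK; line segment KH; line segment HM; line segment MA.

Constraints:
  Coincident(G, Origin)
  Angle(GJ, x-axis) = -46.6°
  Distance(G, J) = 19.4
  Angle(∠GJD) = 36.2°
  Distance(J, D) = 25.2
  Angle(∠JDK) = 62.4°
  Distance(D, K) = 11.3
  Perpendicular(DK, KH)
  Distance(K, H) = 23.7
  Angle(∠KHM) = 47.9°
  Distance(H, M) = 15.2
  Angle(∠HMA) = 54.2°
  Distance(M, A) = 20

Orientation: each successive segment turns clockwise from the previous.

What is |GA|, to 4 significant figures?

7.940

∠KHM = 47.9° gives HM at -170.1° from the x-axis; with |HM| = 15.2, M = (-0.7973, -17.85). ∠HMA = 54.2° gives MA at 64.10° from the x-axis; with |MA| = 20.0, A = (7.939, 0.1447). Then |GA| = |A − G| = 7.940.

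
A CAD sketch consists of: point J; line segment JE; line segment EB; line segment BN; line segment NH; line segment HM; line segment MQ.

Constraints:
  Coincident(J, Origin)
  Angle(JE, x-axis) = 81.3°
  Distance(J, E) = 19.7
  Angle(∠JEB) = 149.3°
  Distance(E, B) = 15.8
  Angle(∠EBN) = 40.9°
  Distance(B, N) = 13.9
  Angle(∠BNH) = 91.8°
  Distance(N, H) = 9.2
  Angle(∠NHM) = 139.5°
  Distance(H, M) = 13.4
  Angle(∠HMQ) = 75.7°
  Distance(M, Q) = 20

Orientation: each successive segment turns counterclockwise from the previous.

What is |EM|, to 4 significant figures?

11.15

J is at the origin; JE runs at 81.3° with length 19.7, so E = (2.980, 19.47). ∠JEB = 149.3° gives EB at 112.0° from the x-axis; with |EB| = 15.8, B = (-2.939, 34.12). ∠EBN = 40.9° gives BN at -108.9° from the x-axis; with |BN| = 13.9, N = (-7.441, 20.97). ∠BNH = 91.8° gives NH at -20.70° from the x-axis; with |NH| = 9.2, H = (1.165, 17.72). ∠NHM = 139.5° gives HM at 19.80° from the x-axis; with |HM| = 13.4, M = (13.77, 22.26). Then |EM| = |M − E| = 11.15.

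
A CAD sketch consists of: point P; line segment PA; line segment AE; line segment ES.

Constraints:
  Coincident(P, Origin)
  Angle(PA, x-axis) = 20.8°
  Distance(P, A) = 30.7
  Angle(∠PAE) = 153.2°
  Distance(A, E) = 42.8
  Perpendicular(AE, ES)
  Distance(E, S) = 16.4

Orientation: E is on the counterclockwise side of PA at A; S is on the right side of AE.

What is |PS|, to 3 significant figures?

76.4

∠PAE = 153.2°, so AE runs at 20.8° + (180° − 153.2°) = 47.6° from the x-axis; with |AE| = 42.8, E = A + 42.8·(cos 47.6°, sin 47.6°) = (57.6, 42.5). The perpendicularity gives ES at right angles to AE; with |ES| = 16.4 on the right of AE, S = E + 16.4·(0.738, -0.674) = (69.7, 31.4). Then |PS| = |S − P| = 76.4.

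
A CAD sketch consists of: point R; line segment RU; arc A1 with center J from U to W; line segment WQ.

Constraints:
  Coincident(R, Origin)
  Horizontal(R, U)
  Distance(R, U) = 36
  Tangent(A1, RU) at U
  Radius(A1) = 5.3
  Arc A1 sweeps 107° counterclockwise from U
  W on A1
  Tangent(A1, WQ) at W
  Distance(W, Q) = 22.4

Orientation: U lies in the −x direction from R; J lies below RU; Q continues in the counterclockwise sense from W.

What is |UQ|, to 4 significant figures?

28.31

R is at the origin; R and U share the same y with |RU| = 36.0 and U on the −x side, so U = (-36.00, 0.000). Tangency of A1 to RU means the radius JU is perpendicular to RU, so J = U + (0, -5.3) = (-36.00, -5.300). On A1, U sits at bearing 90° from J; a 107° counterclockwise sweep puts W at bearing 197°, so W = J + 5.3·(cos 197°, sin 197°) = (-41.07, -6.850). Since A1 is tangent to WQ there, JW ⟂ WQ, so WQ runs along (−sin 197°, cos 197°); with |WQ| = 22.4, Q = (-34.52, -28.27). Then |UQ| = |Q − U| = 28.31.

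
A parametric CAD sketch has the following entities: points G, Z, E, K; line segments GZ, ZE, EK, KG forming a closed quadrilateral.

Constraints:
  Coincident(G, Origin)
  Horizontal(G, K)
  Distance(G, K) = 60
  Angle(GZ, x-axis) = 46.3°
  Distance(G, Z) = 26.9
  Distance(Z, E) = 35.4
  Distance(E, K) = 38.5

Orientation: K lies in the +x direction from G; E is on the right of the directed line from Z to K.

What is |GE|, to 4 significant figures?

29.13

Checks: |ZE| = 35.40 ✓; |EK| = 38.50 ✓.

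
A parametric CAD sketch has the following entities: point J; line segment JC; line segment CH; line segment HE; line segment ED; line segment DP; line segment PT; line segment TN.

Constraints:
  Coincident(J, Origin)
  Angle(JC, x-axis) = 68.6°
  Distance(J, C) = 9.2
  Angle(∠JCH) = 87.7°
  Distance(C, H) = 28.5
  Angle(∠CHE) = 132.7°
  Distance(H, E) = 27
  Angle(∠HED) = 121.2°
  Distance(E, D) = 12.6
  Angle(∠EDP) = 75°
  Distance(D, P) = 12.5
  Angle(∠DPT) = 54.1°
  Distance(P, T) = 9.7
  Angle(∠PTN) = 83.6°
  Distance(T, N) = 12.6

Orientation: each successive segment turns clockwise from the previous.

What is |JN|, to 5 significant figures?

51.078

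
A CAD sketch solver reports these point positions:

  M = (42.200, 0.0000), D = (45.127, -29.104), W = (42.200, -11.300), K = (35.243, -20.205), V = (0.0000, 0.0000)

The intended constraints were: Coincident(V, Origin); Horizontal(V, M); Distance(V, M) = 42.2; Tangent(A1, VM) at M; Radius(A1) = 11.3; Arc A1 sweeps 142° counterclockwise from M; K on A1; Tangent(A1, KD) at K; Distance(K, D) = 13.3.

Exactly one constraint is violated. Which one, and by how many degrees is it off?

Tangent(A1, KD) at K — off by 4.00°.

V = (0.00, 0.00) ✓; V.y = 0.00, M.y = 0.00 ✓; |VM| = 42.20 ✓; ∠(WM, MV) = 90.00° ✓; |WM| = 11.30 ✓; bearing(W→K) − bearing(W→M) = 142.0° ✓; |WK| = 11.30 ✓; ∠(WK, KD) = 94.00° ✗; |KD| = 13.30 ✓.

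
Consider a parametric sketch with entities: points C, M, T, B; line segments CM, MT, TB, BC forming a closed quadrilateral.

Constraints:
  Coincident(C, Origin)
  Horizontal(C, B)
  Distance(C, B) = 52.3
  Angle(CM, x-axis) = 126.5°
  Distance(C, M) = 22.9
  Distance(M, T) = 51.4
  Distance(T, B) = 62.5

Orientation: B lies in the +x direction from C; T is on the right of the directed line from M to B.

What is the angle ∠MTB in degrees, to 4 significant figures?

73.14°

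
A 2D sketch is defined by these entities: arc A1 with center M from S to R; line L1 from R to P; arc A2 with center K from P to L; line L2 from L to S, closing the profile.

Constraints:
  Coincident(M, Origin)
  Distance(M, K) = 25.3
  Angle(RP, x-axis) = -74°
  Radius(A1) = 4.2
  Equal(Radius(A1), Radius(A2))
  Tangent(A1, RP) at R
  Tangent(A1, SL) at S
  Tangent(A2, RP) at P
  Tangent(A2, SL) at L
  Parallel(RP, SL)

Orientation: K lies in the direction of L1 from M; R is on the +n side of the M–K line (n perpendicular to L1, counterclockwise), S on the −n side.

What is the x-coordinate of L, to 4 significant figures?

2.936

Tangency of A1 to both parallel lines with radius 4.2 puts R and S at M ± 4.2·n: R = (4.037, 1.158), S = (-4.037, -1.158). Equal radii place P and L the same way about K: P = K + 4.2·n = (11.01, -23.16), L = K − 4.2·n = (2.936, -25.48). So L.x = 2.936.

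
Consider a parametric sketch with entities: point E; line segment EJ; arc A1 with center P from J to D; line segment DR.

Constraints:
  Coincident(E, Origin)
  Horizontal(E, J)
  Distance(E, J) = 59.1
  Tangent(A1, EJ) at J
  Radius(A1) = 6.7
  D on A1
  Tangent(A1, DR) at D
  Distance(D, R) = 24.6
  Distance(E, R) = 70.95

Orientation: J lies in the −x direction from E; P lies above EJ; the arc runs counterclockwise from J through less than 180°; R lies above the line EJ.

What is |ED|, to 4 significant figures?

53.88

Checks: |EJ| = 59.10 ✓; |PJ| = 6.700 ✓; |PD| = 6.700 ✓; ∠(PD, DR) = 90.00° ✓; |DR| = 24.60 ✓; |ER| = 70.95 ✓.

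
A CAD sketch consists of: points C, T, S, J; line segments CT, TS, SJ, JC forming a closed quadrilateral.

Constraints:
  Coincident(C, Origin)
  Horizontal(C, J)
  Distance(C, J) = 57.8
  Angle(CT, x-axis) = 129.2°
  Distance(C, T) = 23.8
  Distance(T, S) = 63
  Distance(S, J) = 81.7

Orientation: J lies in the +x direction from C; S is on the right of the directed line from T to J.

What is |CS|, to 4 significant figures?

45.70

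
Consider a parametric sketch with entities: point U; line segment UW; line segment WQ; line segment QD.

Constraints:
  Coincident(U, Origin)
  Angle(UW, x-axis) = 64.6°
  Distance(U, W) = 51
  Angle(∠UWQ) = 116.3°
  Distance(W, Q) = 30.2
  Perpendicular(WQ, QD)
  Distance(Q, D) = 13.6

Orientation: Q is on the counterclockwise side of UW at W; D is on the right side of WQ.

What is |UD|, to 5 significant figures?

79.413

U is at the origin; UW runs at 64.6° with length 51.0, so W = 51.0·(cos 64.6°, sin 64.6°) = (21.876, 46.070). ∠UWQ = 116.3°, so WQ runs at 64.6° + (180° − 116.3°) = 128.30° from the x-axis; with |WQ| = 30.2, Q = W + 30.2·(cos 128.30°, sin 128.30°) = (3.1584, 69.770). The perpendicularity gives QD at right angles to WQ; with |QD| = 13.6 on the right of WQ, D = Q + 13.6·(0.78478, 0.61978) = (13.831, 78.199). Then |UD| = |D − U| = 79.413.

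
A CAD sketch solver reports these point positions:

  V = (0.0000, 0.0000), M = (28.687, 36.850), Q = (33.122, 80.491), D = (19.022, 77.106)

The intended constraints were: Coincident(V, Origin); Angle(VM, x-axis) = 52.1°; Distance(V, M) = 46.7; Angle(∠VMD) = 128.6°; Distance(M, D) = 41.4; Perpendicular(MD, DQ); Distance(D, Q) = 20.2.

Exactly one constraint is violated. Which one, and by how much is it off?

Distance(D, Q) = 20.2 — off by 5.70.

V = (0.00, 0.00) ✓; VM at 52.10° ✓; |VM| = 46.70 ✓; ∠VMD = 128.6° ✓; |MD| = 41.40 ✓; ∠(MD, DQ) = 90.00° ✓; |DQ| = 14.50 ✗.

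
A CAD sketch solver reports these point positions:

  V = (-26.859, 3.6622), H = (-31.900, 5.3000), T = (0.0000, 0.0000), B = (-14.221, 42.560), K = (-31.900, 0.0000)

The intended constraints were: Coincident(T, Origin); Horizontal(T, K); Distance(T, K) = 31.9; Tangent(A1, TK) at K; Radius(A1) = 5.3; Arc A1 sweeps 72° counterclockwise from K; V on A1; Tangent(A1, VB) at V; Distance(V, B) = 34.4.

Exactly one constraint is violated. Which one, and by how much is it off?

Distance(V, B) = 34.4 — off by 6.50.

T = (0.00, 0.00) ✓; T.y = 0.00, K.y = 0.00 ✓; |TK| = 31.90 ✓; ∠(HK, KT) = 90.00° ✓; |HK| = 5.300 ✓; bearing(H→V) − bearing(H→K) = 72.00° ✓; |HV| = 5.300 ✓; ∠(HV, VB) = 90.00° ✓; |VB| = 40.90 ✗.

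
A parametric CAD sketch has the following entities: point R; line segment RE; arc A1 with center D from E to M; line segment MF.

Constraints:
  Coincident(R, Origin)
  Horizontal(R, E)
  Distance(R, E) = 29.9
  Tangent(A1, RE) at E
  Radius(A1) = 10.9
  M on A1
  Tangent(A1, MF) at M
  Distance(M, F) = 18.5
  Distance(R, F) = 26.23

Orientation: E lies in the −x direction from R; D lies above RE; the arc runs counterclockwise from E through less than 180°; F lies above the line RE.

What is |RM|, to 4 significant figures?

20.98

Checks: |DM| = 10.90 ✓; ∠(DM, MF) = 90.00° ✓; |MF| = 18.50 ✓; |RF| = 26.23 ✓.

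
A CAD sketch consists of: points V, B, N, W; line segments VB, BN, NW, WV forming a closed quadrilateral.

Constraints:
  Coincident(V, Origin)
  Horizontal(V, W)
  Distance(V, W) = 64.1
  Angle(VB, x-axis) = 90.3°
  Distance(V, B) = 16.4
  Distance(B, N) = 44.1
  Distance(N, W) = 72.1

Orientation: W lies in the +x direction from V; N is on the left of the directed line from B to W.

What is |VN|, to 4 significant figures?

59.29

Checks: |BN| = 44.10 ✓; |NW| = 72.10 ✓.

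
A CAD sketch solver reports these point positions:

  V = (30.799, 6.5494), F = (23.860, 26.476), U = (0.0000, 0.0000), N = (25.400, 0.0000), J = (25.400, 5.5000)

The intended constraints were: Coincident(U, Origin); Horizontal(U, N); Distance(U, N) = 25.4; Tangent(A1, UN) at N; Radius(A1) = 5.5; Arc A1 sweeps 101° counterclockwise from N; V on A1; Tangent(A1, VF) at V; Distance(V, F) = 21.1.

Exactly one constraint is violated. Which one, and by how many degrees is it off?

Tangent(A1, VF) at V — off by 8.20°.

U = (0.00, 0.00) ✓; U.y = 0.00, N.y = 0.00 ✓; |UN| = 25.40 ✓; ∠(JN, NU) = 90.00° ✓; |JN| = 5.500 ✓; bearing(J→V) − bearing(J→N) = 101.0° ✓; |JV| = 5.500 ✓; ∠(JV, VF) = 81.80° ✗; |VF| = 21.10 ✓.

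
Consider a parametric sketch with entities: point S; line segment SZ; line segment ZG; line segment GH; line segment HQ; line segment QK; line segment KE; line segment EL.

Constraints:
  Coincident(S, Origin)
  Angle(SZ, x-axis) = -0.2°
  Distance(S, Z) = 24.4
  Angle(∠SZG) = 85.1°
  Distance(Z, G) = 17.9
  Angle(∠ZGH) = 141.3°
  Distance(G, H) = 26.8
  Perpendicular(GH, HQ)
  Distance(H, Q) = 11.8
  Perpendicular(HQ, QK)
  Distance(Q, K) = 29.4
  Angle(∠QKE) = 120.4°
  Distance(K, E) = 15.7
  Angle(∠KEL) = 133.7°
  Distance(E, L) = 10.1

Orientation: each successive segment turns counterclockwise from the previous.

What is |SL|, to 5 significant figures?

41.696

∠QKE = 120.4° gives KE at 13.000° from the x-axis; with |KE| = 15.7, E = (31.444, 11.290). ∠KEL = 133.7° gives EL at 59.300° from the x-axis; with |EL| = 10.1, L = (36.600, 19.974). Then |SL| = |L − S| = 41.696.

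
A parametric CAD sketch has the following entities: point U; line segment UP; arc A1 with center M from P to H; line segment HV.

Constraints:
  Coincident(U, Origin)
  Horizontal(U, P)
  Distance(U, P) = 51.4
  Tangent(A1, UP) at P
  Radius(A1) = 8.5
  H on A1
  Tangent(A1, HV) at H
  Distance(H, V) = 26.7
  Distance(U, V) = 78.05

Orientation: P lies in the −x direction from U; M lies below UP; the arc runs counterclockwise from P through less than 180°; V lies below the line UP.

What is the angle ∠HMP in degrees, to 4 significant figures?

54.43°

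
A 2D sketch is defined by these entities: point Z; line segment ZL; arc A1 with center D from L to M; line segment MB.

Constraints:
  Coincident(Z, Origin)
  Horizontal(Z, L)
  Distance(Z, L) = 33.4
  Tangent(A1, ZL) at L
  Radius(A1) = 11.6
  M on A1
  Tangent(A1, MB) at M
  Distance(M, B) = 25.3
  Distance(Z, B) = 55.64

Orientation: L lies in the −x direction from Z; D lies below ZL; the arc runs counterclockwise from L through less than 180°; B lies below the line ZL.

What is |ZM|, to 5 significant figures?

46.865

Z is at the origin; ZL is horizontal with |ZL| = 33.4 and L on the −x side, so L = (-33.400, 0.0000). Tangency of A1 to ZL means the radius DL is perpendicular to ZL, so D = L + (0, -11.6) = (-33.400, -11.600). Since DM ⟂ MB (tangency), |DB| = √(11.6² + 25.3²) = 27.833 regardless of where M sits on A1. So B lies on both circle(Z, 55.64) and circle(D, 27.833); the below-ZL intersection is B = (-40.047, -38.627). M is the foot of the tangent from B: M = (-44.794, -13.777).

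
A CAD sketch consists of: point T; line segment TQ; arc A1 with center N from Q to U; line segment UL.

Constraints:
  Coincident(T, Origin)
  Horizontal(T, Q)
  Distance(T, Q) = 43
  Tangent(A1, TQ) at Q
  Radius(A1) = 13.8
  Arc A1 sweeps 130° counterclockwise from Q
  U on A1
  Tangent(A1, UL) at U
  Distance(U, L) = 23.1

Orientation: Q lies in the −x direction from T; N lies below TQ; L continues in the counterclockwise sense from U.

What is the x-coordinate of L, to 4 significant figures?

-38.72

On A1, Q sits at bearing 90° from N; a 130° counterclockwise sweep puts U at bearing 220°, so U = N + 13.8·(cos 220°, sin 220°) = (-53.57, -22.67). Since A1 is tangent to UL there, NU ⟂ UL, so UL runs along (−sin 220°, cos 220°); with |UL| = 23.1, L = (-38.72, -40.37). So L.x = -38.72.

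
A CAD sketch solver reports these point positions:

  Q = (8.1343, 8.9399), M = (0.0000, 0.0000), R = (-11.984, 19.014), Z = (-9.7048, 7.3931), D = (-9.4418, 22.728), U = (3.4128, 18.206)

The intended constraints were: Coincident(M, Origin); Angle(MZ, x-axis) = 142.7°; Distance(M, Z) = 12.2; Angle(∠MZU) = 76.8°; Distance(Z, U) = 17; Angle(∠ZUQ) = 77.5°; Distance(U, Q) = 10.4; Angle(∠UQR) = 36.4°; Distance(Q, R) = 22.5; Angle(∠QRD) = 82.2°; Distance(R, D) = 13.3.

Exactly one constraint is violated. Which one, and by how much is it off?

Distance(R, D) = 13.3 — off by 8.80.

M = (0.00, 0.00) ✓; MZ at 142.7° ✓; |MZ| = 12.20 ✓; ∠MZU = 76.80° ✓; |ZU| = 17.00 ✓; ∠ZUQ = 77.50° ✓; |UQ| = 10.40 ✓; ∠UQR = 36.40° ✓; |QR| = 22.50 ✓; ∠QRD = 82.21° ✓; |RD| = 4.501 ✗.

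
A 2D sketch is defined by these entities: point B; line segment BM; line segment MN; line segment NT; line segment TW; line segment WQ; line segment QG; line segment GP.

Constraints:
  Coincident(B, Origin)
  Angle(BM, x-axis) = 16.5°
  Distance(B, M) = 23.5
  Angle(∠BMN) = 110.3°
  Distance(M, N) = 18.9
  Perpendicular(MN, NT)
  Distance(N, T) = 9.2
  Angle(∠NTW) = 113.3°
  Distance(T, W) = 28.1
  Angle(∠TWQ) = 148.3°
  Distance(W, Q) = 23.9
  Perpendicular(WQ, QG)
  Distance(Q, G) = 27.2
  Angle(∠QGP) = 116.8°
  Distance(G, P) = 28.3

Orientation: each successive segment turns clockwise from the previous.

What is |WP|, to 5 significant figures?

39.983

B is at the origin; BM runs at 16.5° with length 23.5, so M = (22.532, 6.6744). ∠BMN = 110.3° gives MN at -53.200° from the x-axis; with |MN| = 18.9, N = (33.854, -8.4595). MN ⟂ NT, so NT runs at -143.20°; with |NT| = 9.2, T = (26.487, -13.970). ∠NTW = 113.3° gives TW at 150.10° from the x-axis; with |TW| = 28.1, W = (2.1273, 0.037026). ∠TWQ = 148.3° gives WQ at 118.40° from the x-axis; with |WQ| = 23.9, Q = (-9.2401, 21.061). WQ ⟂ QG, so QG runs at 28.400°; with |QG| = 27.2, G = (14.686, 33.998). ∠QGP = 116.8° gives GP at -34.800° from the x-axis; with |GP| = 28.3, P = (37.925, 17.846). Then |WP| = |P − W| = 39.983.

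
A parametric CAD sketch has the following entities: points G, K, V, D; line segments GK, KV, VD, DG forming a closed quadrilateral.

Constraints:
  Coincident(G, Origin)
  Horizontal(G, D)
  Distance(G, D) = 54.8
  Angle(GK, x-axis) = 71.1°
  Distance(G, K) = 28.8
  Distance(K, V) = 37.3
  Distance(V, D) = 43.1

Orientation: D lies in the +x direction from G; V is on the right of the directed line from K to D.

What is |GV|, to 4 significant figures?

16.21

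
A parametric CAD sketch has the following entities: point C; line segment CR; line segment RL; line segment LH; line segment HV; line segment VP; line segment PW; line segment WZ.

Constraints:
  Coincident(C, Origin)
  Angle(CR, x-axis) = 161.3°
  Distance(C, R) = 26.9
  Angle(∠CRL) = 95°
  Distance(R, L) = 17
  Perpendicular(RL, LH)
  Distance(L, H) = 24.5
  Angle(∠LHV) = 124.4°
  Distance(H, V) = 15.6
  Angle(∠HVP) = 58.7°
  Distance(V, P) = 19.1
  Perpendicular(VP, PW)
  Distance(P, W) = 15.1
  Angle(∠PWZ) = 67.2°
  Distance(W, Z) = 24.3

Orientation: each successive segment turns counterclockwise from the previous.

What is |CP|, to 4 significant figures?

13.68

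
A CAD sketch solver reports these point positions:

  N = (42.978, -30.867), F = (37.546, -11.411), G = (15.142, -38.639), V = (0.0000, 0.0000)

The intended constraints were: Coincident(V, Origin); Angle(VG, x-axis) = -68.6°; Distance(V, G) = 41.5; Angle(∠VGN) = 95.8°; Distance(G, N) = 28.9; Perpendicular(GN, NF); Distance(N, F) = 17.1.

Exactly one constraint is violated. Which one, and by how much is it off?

Distance(N, F) = 17.1 — off by 3.10.

V = (0.00, 0.00) ✓; VG at -68.60° ✓; |VG| = 41.50 ✓; ∠VGN = 95.80° ✓; |GN| = 28.90 ✓; ∠(GN, NF) = 90.00° ✓; |NF| = 20.20 ✗.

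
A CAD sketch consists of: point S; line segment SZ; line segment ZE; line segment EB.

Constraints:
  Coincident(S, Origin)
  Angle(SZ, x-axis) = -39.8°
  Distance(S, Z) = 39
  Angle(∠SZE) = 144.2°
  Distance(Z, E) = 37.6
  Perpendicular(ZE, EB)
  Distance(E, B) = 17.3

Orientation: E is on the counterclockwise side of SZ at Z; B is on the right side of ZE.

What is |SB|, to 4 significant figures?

80.01

∠SZE = 144.2°, so ZE runs at -39.8° + (180° − 144.2°) = -4.000° from the x-axis; with |ZE| = 37.6, E = Z + 37.6·(cos -4.000°, sin -4.000°) = (67.47, -27.59). ZE is perpendicular to EB; with |EB| = 17.3 on the right of ZE, B = E + 17.3·(-0.06976, -0.9976) = (66.26, -44.84). Then |SB| = |B − S| = 80.01.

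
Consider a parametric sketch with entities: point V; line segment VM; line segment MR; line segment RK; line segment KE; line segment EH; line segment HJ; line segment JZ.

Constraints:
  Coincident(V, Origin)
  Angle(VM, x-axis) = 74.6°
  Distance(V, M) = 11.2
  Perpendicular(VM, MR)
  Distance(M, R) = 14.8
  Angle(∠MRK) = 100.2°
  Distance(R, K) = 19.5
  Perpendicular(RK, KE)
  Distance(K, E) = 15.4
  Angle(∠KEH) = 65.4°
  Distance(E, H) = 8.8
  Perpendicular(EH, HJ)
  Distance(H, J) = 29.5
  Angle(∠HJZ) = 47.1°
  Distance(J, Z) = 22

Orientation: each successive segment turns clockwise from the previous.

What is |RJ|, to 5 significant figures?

28.161

V is at the origin; VM runs at 74.6° with length 11.2, so M = (2.9742, 10.798). The perpendicularity gives MR at right angles to VM, so MR runs at -15.400°; with |MR| = 14.8, R = (17.243, 6.8676). ∠MRK = 100.2° gives RK at -95.200° from the x-axis; with |RK| = 19.5, K = (15.476, -12.552). RK ⟂ KE, so KE runs at 174.80°; with |KE| = 15.4, E = (0.13889, -11.156). ∠KEH = 65.4° gives EH at 60.200° from the x-axis; with |EH| = 8.8, H = (4.5123, -3.5200). The perpendicularity gives HJ at right angles to EH, so HJ runs at -29.800°; with |HJ| = 29.5, J = (30.111, -18.181). Then |RJ| = |J − R| = 28.161.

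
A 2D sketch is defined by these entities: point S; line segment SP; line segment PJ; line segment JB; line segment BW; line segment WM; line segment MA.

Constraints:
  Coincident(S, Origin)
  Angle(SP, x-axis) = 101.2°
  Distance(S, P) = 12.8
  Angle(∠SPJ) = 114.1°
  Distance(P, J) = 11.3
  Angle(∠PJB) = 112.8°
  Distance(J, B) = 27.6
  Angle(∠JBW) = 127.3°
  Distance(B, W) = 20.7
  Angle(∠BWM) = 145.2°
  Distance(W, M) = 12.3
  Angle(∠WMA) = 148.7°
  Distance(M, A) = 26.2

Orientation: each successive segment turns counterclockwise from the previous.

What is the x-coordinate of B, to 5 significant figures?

-29.607

S is at the origin; SP runs at 101.2° with length 12.8, so P = (-2.4862, 12.556). ∠SPJ = 114.1° gives PJ at 167.10° from the x-axis; with |PJ| = 11.3, J = (-13.501, 15.079). ∠PJB = 112.8° gives JB at -125.70° from the x-axis; with |JB| = 27.6, B = (-29.607, -7.3346). So B.x = -29.607.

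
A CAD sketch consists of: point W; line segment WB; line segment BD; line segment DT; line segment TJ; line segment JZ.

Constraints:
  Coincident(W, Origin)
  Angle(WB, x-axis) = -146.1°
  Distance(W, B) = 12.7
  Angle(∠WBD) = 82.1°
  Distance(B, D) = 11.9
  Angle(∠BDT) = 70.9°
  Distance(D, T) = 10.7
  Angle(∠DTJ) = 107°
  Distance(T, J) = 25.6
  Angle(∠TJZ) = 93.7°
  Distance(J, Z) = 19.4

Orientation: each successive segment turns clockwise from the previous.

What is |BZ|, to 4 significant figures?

20.46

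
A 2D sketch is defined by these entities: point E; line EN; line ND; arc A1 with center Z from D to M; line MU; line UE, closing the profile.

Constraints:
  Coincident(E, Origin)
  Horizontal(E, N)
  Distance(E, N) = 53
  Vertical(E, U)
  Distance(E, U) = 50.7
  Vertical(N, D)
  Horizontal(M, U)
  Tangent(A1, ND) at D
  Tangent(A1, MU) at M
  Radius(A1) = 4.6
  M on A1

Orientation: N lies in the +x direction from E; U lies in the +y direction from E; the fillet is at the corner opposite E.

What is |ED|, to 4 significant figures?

70.24

E is at the origin; EN is horizontal with |EN| = 53.0 and N on the +x side, so N = (53.00, 0.000). E and U share the same x with |EU| = 50.7 and U on the +y side, so U = (0.000, 50.70). The virtual corner opposite E is at (53.00, 50.70). The tangent condition forces ZD to be normal to ND and tangency of A1 to MU means the radius ZM is perpendicular to MU, with radius 4.6, so the center Z sits 4.6 in from both sides at Z = (48.40, 46.10). That places the tangent points at D = (53.00, 46.10) on ND and M = (48.40, 50.70) on MU. Then |ED| = |D − E| = 70.24.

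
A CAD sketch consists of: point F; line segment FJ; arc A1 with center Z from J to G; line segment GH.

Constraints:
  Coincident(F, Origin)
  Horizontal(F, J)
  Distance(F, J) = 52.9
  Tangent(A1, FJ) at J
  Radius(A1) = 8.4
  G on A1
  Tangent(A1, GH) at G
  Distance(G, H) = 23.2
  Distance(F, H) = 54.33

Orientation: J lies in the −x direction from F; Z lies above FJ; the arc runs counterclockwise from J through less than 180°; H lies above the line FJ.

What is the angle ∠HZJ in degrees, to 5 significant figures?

159.50°

Checks: F.y = 0.00, J.y = 0.00 ✓; |ZG| = 8.400 ✓; ∠(ZG, GH) = 90.00° ✓; |GH| = 23.20 ✓; |FH| = 54.33 ✓.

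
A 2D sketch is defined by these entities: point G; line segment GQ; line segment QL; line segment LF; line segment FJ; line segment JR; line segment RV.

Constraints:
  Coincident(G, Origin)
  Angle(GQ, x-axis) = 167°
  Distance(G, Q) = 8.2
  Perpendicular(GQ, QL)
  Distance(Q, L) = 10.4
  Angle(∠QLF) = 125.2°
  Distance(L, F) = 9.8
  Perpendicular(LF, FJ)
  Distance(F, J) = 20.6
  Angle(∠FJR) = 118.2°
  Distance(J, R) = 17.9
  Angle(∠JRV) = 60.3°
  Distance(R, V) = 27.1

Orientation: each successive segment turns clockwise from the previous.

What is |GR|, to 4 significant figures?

17.19

LF is perpendicular to FJ, so FJ runs at -67.80°; with |FJ| = 20.6, J = (11.21, -3.392). ∠FJR = 118.2° gives JR at -129.6° from the x-axis; with |JR| = 17.9, R = (-0.2032, -17.18). Then |GR| = |R − G| = 17.19.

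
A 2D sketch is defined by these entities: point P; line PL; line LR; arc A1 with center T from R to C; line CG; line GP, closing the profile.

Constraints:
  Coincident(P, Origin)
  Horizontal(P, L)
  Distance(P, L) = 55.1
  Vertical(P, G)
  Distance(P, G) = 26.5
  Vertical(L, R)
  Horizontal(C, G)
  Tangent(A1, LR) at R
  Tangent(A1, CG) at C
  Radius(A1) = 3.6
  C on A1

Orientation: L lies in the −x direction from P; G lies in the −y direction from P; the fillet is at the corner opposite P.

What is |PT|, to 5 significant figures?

56.362

P is at the origin; PL is horizontal with |PL| = 55.1 and L on the −x side, so L = (-55.100, 0.0000). PG is vertical with |PG| = 26.5 and G on the −y side, so G = (0.0000, -26.500). The virtual corner opposite P is at (-55.100, -26.500). Since A1 is tangent to LR there, TR ⟂ LR and since A1 is tangent to CG there, TC ⟂ CG, with radius 3.6, so the center T sits 3.6 in from both sides at T = (-51.500, -22.900). Then |PT| = |T − P| = 56.362.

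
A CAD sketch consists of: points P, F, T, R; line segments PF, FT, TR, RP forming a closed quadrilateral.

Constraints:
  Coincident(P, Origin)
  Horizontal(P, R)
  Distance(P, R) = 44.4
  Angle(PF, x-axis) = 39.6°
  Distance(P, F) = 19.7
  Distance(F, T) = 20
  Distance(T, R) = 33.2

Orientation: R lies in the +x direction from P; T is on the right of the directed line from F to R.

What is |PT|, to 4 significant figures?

13.98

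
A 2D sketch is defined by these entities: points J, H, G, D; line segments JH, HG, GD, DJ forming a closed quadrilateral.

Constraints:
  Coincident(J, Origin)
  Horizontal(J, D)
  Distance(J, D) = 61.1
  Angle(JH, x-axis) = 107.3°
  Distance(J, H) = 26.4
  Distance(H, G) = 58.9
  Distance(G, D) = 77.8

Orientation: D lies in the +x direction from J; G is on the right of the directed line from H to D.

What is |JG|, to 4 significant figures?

34.87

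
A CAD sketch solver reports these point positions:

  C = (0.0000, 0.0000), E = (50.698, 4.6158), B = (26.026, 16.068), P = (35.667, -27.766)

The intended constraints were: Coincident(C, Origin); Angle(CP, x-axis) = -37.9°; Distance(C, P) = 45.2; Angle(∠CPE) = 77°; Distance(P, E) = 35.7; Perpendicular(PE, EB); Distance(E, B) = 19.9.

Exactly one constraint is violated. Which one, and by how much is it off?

Distance(E, B) = 19.9 — off by 7.30.

C = (0.00, 0.00) ✓; CP at -37.90° ✓; |CP| = 45.20 ✓; ∠CPE = 77.00° ✓; |PE| = 35.70 ✓; ∠(PE, EB) = 90.00° ✓; |EB| = 27.20 ✗.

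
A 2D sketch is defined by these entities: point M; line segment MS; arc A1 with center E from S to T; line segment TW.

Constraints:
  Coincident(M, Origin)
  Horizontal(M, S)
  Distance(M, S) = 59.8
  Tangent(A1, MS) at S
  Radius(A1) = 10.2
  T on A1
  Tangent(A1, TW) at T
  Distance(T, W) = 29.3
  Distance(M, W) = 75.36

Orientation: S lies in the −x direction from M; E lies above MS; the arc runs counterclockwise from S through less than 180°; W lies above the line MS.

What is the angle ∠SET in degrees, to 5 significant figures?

115.50°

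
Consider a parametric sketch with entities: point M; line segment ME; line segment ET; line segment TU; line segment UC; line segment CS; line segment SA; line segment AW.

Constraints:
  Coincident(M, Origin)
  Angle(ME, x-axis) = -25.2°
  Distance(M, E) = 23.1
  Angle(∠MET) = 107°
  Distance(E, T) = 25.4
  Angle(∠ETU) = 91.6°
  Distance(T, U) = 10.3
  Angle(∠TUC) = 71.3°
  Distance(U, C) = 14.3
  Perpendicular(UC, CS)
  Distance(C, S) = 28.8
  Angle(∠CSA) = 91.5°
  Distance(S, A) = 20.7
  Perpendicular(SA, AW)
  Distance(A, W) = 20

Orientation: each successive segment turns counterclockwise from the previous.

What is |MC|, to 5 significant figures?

24.666

M is at the origin; ME runs at -25.2° with length 23.1, so E = (20.902, -9.8355). ∠MET = 107.0° gives ET at 47.800° from the x-axis; with |ET| = 25.4, T = (37.963, 8.9809). ∠ETU = 91.6° gives TU at 136.20° from the x-axis; with |TU| = 10.3, U = (30.529, 16.110). ∠TUC = 71.3° gives UC at -115.10° from the x-axis; with |UC| = 14.3, C = (24.463, 3.1604). Then |MC| = |C − M| = 24.666.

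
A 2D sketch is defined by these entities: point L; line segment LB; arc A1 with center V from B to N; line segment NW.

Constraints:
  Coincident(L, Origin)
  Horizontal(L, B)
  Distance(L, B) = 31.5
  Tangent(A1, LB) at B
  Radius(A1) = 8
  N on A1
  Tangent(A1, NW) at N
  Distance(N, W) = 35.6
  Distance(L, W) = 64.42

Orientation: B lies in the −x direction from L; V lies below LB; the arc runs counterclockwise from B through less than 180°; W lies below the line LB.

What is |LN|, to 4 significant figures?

39.30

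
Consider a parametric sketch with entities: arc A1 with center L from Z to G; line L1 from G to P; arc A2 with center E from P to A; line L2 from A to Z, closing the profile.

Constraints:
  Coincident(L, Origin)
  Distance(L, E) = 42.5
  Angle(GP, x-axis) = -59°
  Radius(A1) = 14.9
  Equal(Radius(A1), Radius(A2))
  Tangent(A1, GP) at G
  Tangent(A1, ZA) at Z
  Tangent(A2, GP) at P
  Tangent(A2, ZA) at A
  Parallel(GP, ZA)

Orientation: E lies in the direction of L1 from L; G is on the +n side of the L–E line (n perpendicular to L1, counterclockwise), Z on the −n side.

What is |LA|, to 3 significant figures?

45.0

The slot axis is L1's direction at -59.0°, so u = (cos -59.0°, sin -59.0°) = (0.515, -0.857) and n = (−sin -59.0°, cos -59.0°) = (0.857, 0.515). L is at the origin and E lies 42.5 along u from L, so E = 42.5·u = (21.9, -36.4). Tangency of A1 to both parallel lines with radius 14.9 puts G and Z at L ± 14.9·n: G = (12.8, 7.67), Z = (-12.8, -7.67). Equal radii place P and A the same way about E: P = E + 14.9·n = (34.7, -28.8), A = E − 14.9·n = (9.12, -44.1). Then |LA| = |A − L| = 45.0.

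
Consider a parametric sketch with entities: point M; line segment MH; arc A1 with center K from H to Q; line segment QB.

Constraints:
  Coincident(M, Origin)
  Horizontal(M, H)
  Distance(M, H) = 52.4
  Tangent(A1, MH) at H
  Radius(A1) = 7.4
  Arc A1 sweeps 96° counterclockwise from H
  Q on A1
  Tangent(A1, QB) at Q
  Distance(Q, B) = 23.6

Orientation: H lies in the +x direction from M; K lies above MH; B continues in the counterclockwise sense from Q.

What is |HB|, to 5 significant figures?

32.020

M is at the origin; MH is horizontal with |MH| = 52.4 and H on the +x side, so H = (52.400, 0.0000). Since A1 is tangent to MH there, KH ⟂ MH, so K = H + (0, 7.4) = (52.400, 7.4000). On A1, H sits at bearing -90° from K; a 96° counterclockwise sweep puts Q at bearing 6°, so Q = K + 7.4·(cos 6°, sin 6°) = (59.759, 8.1735). Tangency of A1 to QB means the radius KQ is perpendicular to QB, so QB runs along (−sin 6°, cos 6°); with |QB| = 23.6, B = (57.293, 31.644). Then |HB| = |B − H| = 32.020.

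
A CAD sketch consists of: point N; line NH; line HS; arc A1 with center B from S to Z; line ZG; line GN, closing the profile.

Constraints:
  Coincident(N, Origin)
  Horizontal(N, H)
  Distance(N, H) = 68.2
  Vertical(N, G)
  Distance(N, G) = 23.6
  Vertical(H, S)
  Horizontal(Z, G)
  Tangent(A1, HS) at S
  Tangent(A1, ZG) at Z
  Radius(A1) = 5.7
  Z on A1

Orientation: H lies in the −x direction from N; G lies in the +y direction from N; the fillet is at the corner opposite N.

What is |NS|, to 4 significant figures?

70.51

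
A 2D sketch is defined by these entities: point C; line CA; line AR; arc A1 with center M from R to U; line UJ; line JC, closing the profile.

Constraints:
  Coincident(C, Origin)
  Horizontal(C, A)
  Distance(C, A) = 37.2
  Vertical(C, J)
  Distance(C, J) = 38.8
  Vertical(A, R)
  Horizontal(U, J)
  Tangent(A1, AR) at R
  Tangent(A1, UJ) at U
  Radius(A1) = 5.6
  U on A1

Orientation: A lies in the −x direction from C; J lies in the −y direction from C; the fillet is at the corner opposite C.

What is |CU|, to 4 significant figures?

50.04

C is at the origin; CA is horizontal with |CA| = 37.2 and A on the −x side, so A = (-37.20, 0.000). CJ is vertical with |CJ| = 38.8 and J on the −y side, so J = (0.000, -38.80). The virtual corner opposite C is at (-37.20, -38.80). The tangent condition forces MR to be normal to AR and since A1 is tangent to UJ there, MU ⟂ UJ, with radius 5.6, so the center M sits 5.6 in from both sides at M = (-31.60, -33.20). That places the tangent points at R = (-37.20, -33.20) on AR and U = (-31.60, -38.80) on UJ. Then |CU| = |U − C| = 50.04.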